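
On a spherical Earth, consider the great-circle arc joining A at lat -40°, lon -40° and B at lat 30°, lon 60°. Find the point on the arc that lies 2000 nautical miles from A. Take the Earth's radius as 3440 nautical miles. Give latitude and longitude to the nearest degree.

From cos δ = sin φ₁ sin φ₂ + cos φ₁ cos φ₂ cos Δλ, the central angle is δ ≈ 2.023 rad (115.9°). The total great-circle distance is δ·R ≈ 2.023 × 3440 ≈ 6958 nmi, so the target fraction is f = 2000/6958 ≈ 0.287.
Interpolate at f ≈ 0.287 with slerp weights a = sin((1−f)δ)/sin δ ≈ 1.102, b = sin(fδ)/sin δ ≈ 0.610.
p = a·p₁ + b·p₂ ≈ (0.911, -0.085, -0.403); φ = arcsin(p_z) ≈ -23.78°, λ = atan2(p_y, p_x) ≈ -5.32°.

≈ lat -24°, lon -5°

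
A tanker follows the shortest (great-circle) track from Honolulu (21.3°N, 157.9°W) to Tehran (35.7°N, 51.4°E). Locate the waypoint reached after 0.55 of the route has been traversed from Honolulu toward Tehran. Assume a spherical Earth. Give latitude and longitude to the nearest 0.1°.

≈ 65.4°N, 128.0°E

Write both endpoints as unit vectors p₁, p₂ with components (cos φ cos λ, cos φ sin λ, sin φ).
The central angle between the endpoints is δ = arccos(p₁·p₂) ≈ 2.035 rad (116.6°).
Interpolate at f = 0.55 with slerp weights a = sin((1−f)δ)/sin δ ≈ 0.887, b = sin(fδ)/sin δ ≈ 1.006.
p = a·p₁ + b·p₂ ≈ (-0.256, 0.328, 0.909); φ = arcsin(p_z) ≈ 65.43°, λ = atan2(p_y, p_x) ≈ 127.97°.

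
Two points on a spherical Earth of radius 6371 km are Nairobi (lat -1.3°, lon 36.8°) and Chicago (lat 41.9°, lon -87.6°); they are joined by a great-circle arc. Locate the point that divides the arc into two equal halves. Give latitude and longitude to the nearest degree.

The haversine formula gives a central angle δ ≈ 2.021 rad (115.8°) between the endpoints.
Interpolate at f = 1/2 with slerp weights a = sin((1−f)δ)/sin δ ≈ 0.941, b = sin(fδ)/sin δ ≈ 0.941.
p = a·p₁ + b·p₂ ≈ (0.783, -0.136, 0.607); φ = arcsin(p_z) ≈ 37.39°, λ = atan2(p_y, p_x) ≈ -9.88°.

≈ lat 37°, lon -10°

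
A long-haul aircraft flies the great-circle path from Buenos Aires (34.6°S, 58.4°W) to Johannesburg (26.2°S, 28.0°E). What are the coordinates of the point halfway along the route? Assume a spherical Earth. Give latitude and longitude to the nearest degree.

≈ 39°S, 13°W

The haversine formula gives a central angle δ ≈ 1.269 rad (72.7°) between the endpoints.
Interpolate at f = 1/2 with slerp weights a = sin((1−f)δ)/sin δ ≈ 0.621, b = sin(fδ)/sin δ ≈ 0.621.
p = a·p₁ + b·p₂ ≈ (0.760, -0.174, -0.627); φ = arcsin(p_z) ≈ -38.81°, λ = atan2(p_y, p_x) ≈ -12.88°.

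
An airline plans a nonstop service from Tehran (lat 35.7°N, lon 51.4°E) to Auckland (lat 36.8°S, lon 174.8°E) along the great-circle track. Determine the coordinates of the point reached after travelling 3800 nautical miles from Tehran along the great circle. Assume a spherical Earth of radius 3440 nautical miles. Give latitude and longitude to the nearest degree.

From cos δ = sin φ₁ sin φ₂ + cos φ₁ cos φ₂ cos Δλ, the central angle is δ ≈ 2.357 rad (135.0°). The total great-circle distance is δ·R ≈ 2.357 × 3440 ≈ 8107 nmi, so the target fraction is f = 3800/8107 ≈ 0.469.
Interpolate at f ≈ 0.469 with slerp weights a = sin((1−f)δ)/sin δ ≈ 1.344, b = sin(fδ)/sin δ ≈ 1.264.
p = a·p₁ + b·p₂ ≈ (-0.327, 0.945, 0.027); φ = arcsin(p_z) ≈ 1.54°, λ = atan2(p_y, p_x) ≈ 109.11°.

≈ lat 2°N, lon 109°E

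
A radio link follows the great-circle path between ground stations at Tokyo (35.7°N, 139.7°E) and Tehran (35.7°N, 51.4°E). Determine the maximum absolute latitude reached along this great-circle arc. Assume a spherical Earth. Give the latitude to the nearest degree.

≈ 45°N

The great circle lies in the plane with unit normal n̂ = (p₁ × p₂)/|p₁ × p₂|.
Here n̂_z ≈ -0.707; the vertex latitude is φ_max = arccos|n̂_z| ≈ 45.0°.
Check via Clairaut: cos φ_max = |cos φ₁| · sin C = cos(35.7°)·sin(60.5°) ≈ 0.707, again giving ≈ 45.0°.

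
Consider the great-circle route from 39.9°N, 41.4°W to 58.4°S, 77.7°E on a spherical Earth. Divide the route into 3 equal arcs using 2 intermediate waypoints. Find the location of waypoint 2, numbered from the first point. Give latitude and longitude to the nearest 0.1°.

≈ 35.6°S, 15.6°E

Write both endpoints as unit vectors p₁, p₂ with components (cos φ cos λ, cos φ sin λ, sin φ).
The central angle between the endpoints is δ = arccos(p₁·p₂) ≈ 2.407 rad (137.9°).
Interpolate at f = 2/3 with slerp weights a = sin((1−f)δ)/sin δ ≈ 1.072, b = sin(fδ)/sin δ ≈ 1.490.
p = a·p₁ + b·p₂ ≈ (0.783, 0.219, -0.582); φ = arcsin(p_z) ≈ -35.57°, λ = atan2(p_y, p_x) ≈ 15.63°.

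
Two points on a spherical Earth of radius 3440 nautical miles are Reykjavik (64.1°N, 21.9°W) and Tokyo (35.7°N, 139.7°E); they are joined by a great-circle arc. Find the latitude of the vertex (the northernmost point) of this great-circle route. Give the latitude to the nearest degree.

The great circle lies in the plane with unit normal n̂ = (p₁ × p₂)/|p₁ × p₂|.
Here n̂_z ≈ +0.114; the vertex latitude is φ_max = arccos|n̂_z| ≈ 83.5°.
Check via Clairaut: cos φ_max = |cos φ₁| · sin C = cos(64.1°)·sin(15.1°) ≈ 0.114, again giving ≈ 83.5°.

≈ 83°N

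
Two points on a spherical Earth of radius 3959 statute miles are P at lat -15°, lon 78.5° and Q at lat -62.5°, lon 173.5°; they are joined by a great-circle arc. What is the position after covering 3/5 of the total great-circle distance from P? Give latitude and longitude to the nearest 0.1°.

≈ lat -53.4°, lon 113.9°

Convert each endpoint to a unit vector on the sphere (x = cos φ cos λ, y = cos φ sin λ, z = sin φ).
The central angle between the endpoints is δ = arccos(p₁·p₂) ≈ 1.379 rad (79.0°).
Interpolate at f = 3/5 with slerp weights a = sin((1−f)δ)/sin δ ≈ 0.534, b = sin(fδ)/sin δ ≈ 0.750.
p = a·p₁ + b·p₂ ≈ (-0.241, 0.544, -0.803); φ = arcsin(p_z) ≈ -53.45°, λ = atan2(p_y, p_x) ≈ 113.90°.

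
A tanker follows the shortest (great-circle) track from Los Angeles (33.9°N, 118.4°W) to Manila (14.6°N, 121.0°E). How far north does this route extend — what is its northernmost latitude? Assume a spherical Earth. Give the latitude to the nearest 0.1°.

≈ 44.1°N

The great circle lies in the plane with unit normal n̂ = (p₁ × p₂)/|p₁ × p₂|.
Here n̂_z ≈ -0.718; the vertex latitude is φ_max = arccos|n̂_z| ≈ 44.1°.
Check via Clairaut: cos φ_max = |cos φ₁| · sin C = cos(33.9°)·sin(59.8°) ≈ 0.718, again giving ≈ 44.1°.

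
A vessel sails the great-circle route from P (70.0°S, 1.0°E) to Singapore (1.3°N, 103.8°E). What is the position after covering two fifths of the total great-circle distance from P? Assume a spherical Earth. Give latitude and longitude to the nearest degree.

≈ (51°S, 77°E)

Convert each endpoint to a unit vector on the sphere (x = cos φ cos λ, y = cos φ sin λ, z = sin φ).
The central angle between the endpoints is δ = arccos(p₁·p₂) ≈ 1.668 rad (95.6°).
Interpolate at f = 2/5 with slerp weights a = sin((1−f)δ)/sin δ ≈ 0.846, b = sin(fδ)/sin δ ≈ 0.622.
p = a·p₁ + b·p₂ ≈ (0.141, 0.609, -0.781); φ = arcsin(p_z) ≈ -51.33°, λ = atan2(p_y, p_x) ≈ 76.96°.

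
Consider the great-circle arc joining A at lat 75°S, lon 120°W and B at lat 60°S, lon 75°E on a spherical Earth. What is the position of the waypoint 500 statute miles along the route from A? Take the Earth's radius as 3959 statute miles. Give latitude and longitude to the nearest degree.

From cos δ = sin φ₁ sin φ₂ + cos φ₁ cos φ₂ cos Δλ, the central angle is δ ≈ 0.779 rad (44.6°). The total great-circle distance is δ·R ≈ 0.779 × 3959 ≈ 3085 mi, so the target fraction is f = 500/3085 ≈ 0.162.
Interpolate at f ≈ 0.162 with slerp weights a = sin((1−f)δ)/sin δ ≈ 0.864, b = sin(fδ)/sin δ ≈ 0.179.
p = a·p₁ + b·p₂ ≈ (-0.089, -0.107, -0.990); φ = arcsin(p_z) ≈ -82.00°, λ = atan2(p_y, p_x) ≈ -129.60°.

≈ lat 82°S, lon 130°W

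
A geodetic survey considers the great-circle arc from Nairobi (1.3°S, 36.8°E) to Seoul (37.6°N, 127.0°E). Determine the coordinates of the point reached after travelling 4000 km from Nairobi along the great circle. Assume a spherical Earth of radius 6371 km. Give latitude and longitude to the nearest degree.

≈ 20°N, 66°E

Convert each endpoint to a unit vector on the sphere (x = cos φ cos λ, y = cos φ sin λ, z = sin φ).
The central angle between the endpoints is δ = arccos(p₁·p₂) ≈ 1.587 rad (91.0°). The total great-circle distance is δ·R ≈ 1.587 × 6371 ≈ 10113 km, so the target fraction is f = 4000/10113 ≈ 0.396.
Interpolate at f ≈ 0.396 with slerp weights a = sin((1−f)δ)/sin δ ≈ 0.819, b = sin(fδ)/sin δ ≈ 0.587.
p = a·p₁ + b·p₂ ≈ (0.376, 0.862, 0.340); φ = arcsin(p_z) ≈ 19.87°, λ = atan2(p_y, p_x) ≈ 66.46°.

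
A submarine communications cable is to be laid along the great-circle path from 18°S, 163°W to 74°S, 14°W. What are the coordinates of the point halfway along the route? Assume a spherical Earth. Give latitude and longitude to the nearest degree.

Write both endpoints as unit vectors p₁, p₂ with components (cos φ cos λ, cos φ sin λ, sin φ).
The central angle between the endpoints is δ = arccos(p₁·p₂) ≈ 1.498 rad (85.9°).
Interpolate at f = 1/2 with slerp weights a = sin((1−f)δ)/sin δ ≈ 0.683, b = sin(fδ)/sin δ ≈ 0.683.
p = a·p₁ + b·p₂ ≈ (-0.438, -0.235, -0.867); φ = arcsin(p_z) ≈ -60.16°, λ = atan2(p_y, p_x) ≈ -151.77°.

≈ 60°S, 152°W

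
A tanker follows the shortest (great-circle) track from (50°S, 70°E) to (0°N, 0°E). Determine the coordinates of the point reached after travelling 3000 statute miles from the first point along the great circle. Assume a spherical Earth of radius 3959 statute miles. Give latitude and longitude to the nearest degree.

Convert each endpoint to a unit vector on the sphere (x = cos φ cos λ, y = cos φ sin λ, z = sin φ).
The central angle between the endpoints is δ = arccos(p₁·p₂) ≈ 1.349 rad (77.3°). The total great-circle distance is δ·R ≈ 1.349 × 3959 ≈ 5341 mi, so the target fraction is f = 3000/5341 ≈ 0.562.
Interpolate at f ≈ 0.562 with slerp weights a = sin((1−f)δ)/sin δ ≈ 0.571, b = sin(fδ)/sin δ ≈ 0.705.
p = a·p₁ + b·p₂ ≈ (0.830, 0.345, -0.438); φ = arcsin(p_z) ≈ -25.96°, λ = atan2(p_y, p_x) ≈ 22.58°.

≈ (26°S, 23°E)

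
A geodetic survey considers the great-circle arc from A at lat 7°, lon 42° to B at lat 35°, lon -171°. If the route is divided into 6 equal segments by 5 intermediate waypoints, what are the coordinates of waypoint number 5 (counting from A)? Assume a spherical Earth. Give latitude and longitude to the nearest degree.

Write both endpoints as unit vectors p₁, p₂ with components (cos φ cos λ, cos φ sin λ, sin φ).
The central angle between the endpoints is δ = arccos(p₁·p₂) ≈ 2.229 rad (127.7°).
Interpolate at f = 5/6 with slerp weights a = sin((1−f)δ)/sin δ ≈ 0.459, b = sin(fδ)/sin δ ≈ 1.213.
p = a·p₁ + b·p₂ ≈ (-0.643, 0.149, 0.752); φ = arcsin(p_z) ≈ 48.72°, λ = atan2(p_y, p_x) ≈ 166.90°.

≈ lat 49°, lon 167°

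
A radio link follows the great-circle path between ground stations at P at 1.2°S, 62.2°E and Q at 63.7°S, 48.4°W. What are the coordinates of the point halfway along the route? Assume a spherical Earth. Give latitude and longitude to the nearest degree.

≈ 44°S, 36°E

Convert each endpoint to a unit vector on the sphere (x = cos φ cos λ, y = cos φ sin λ, z = sin φ).
The central angle between the endpoints is δ = arccos(p₁·p₂) ≈ 1.708 rad (97.9°).
Interpolate at f = 1/2 with slerp weights a = sin((1−f)δ)/sin δ ≈ 0.761, b = sin(fδ)/sin δ ≈ 0.761.
p = a·p₁ + b·p₂ ≈ (0.579, 0.421, -0.698); φ = arcsin(p_z) ≈ -44.29°, λ = atan2(p_y, p_x) ≈ 36.03°.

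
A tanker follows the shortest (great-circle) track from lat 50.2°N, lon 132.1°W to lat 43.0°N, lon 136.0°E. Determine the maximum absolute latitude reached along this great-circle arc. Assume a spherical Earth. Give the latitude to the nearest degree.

≈ 57°N

The great circle lies in the plane with unit normal n̂ = (p₁ × p₂)/|p₁ × p₂|.
Here n̂_z ≈ -0.543; the vertex latitude is φ_max = arccos|n̂_z| ≈ 57.1°.
Check via Clairaut: cos φ_max = |cos φ₁| · sin C = cos(50.2°)·sin(58.1°) ≈ 0.543, again giving ≈ 57.1°.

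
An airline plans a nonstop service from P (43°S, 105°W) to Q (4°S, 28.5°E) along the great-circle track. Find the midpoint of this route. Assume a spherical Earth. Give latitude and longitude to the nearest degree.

≈ (46°S, 19°W)

Write both endpoints as unit vectors p₁, p₂ with components (cos φ cos λ, cos φ sin λ, sin φ).
The central angle between the endpoints is δ = arccos(p₁·p₂) ≈ 2.043 rad (117.0°).
Interpolate at f = 1/2 with slerp weights a = sin((1−f)δ)/sin δ ≈ 0.958, b = sin(fδ)/sin δ ≈ 0.958.
p = a·p₁ + b·p₂ ≈ (0.658, -0.221, -0.720); φ = arcsin(p_z) ≈ -46.04°, λ = atan2(p_y, p_x) ≈ -18.53°.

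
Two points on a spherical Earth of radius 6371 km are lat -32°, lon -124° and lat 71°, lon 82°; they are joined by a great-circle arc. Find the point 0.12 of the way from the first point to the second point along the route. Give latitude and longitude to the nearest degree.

Convert each endpoint to a unit vector on the sphere (x = cos φ cos λ, y = cos φ sin λ, z = sin φ).
The central angle between the endpoints is δ = arccos(p₁·p₂) ≈ 2.418 rad (138.5°).
Interpolate at f = 0.12 with slerp weights a = sin((1−f)δ)/sin δ ≈ 1.282, b = sin(fδ)/sin δ ≈ 0.432.
p = a·p₁ + b·p₂ ≈ (-0.588, -0.762, -0.271); φ = arcsin(p_z) ≈ -15.72°, λ = atan2(p_y, p_x) ≈ -127.67°.

≈ lat -16°, lon -128°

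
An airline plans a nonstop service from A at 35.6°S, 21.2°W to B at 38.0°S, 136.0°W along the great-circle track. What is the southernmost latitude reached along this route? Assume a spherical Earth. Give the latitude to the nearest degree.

The great circle lies in the plane with unit normal n̂ = (p₁ × p₂)/|p₁ × p₂|.
Here n̂_z ≈ -0.584; the vertex latitude is φ_max = arccos|n̂_z| ≈ 54.3°.

≈ 54°S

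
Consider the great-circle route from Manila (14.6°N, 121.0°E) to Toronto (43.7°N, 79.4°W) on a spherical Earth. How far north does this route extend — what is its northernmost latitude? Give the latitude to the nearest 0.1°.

The great circle lies in the plane with unit normal n̂ = (p₁ × p₂)/|p₁ × p₂|.
Here n̂_z ≈ +0.278; the vertex latitude is φ_max = arccos|n̂_z| ≈ 73.8°.
Check via Clairaut: cos φ_max = |cos φ₁| · sin C = cos(14.6°)·sin(16.7°) ≈ 0.278, again giving ≈ 73.8°.

≈ 73.8°N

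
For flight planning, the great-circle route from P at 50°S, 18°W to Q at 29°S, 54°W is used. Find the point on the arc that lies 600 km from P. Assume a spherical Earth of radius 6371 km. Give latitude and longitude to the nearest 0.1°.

Convert each endpoint to a unit vector on the sphere (x = cos φ cos λ, y = cos φ sin λ, z = sin φ).
The central angle between the endpoints is δ = arccos(p₁·p₂) ≈ 0.598 rad (34.3°). The total great-circle distance is δ·R ≈ 0.598 × 6371 ≈ 3813 km, so the target fraction is f = 600/3813 ≈ 0.157.
Interpolate at f ≈ 0.157 with slerp weights a = sin((1−f)δ)/sin δ ≈ 0.858, b = sin(fδ)/sin δ ≈ 0.167.
p = a·p₁ + b·p₂ ≈ (0.610, -0.288, -0.738); φ = arcsin(p_z) ≈ -47.56°, λ = atan2(p_y, p_x) ≈ -25.31°.

≈ 47.6°S, 25.3°W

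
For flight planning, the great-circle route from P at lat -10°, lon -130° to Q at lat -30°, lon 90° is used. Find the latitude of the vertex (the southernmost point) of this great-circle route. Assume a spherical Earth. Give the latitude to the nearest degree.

The great circle lies in the plane with unit normal n̂ = (p₁ × p₂)/|p₁ × p₂|.
Here n̂_z ≈ -0.665; the vertex latitude is φ_max = arccos|n̂_z| ≈ 48.3°.
Check via Clairaut: cos φ_max = |cos φ₁| · sin C = cos(10.0°)·sin(137.5°) ≈ 0.665, again giving ≈ 48.3°.

≈ -48°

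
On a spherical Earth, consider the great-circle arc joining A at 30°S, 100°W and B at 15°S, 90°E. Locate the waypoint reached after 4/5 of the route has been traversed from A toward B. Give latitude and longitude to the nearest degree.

Convert each endpoint to a unit vector on the sphere (x = cos φ cos λ, y = cos φ sin λ, z = sin φ).
The central angle between the endpoints is δ = arccos(p₁·p₂) ≈ 2.338 rad (134.0°).
Interpolate at f = 4/5 with slerp weights a = sin((1−f)δ)/sin δ ≈ 0.626, b = sin(fδ)/sin δ ≈ 1.328.
p = a·p₁ + b·p₂ ≈ (-0.094, 0.748, -0.657); φ = arcsin(p_z) ≈ -41.06°, λ = atan2(p_y, p_x) ≈ 97.18°.

≈ 41°S, 97°E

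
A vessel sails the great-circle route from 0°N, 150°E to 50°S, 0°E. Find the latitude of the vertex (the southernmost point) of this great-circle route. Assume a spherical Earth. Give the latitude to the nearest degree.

≈ 67°S

The great circle lies in the plane with unit normal n̂ = (p₁ × p₂)/|p₁ × p₂|.
Here n̂_z ≈ -0.387; the vertex latitude is φ_max = arccos|n̂_z| ≈ 67.2°.
Check via Clairaut: cos φ_max = |cos φ₁| · sin C = cos(0.0°)·sin(157.2°) ≈ 0.387, again giving ≈ 67.2°.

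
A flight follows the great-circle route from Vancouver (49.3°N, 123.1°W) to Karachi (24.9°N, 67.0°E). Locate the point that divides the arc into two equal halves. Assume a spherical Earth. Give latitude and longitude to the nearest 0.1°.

≈ (76.2°N, 90.3°E)

Convert each endpoint to a unit vector on the sphere (x = cos φ cos λ, y = cos φ sin λ, z = sin φ).
The central angle between the endpoints is δ = arccos(p₁·p₂) ≈ 1.837 rad (105.3°).
Interpolate at f = 1/2 with slerp weights a = sin((1−f)δ)/sin δ ≈ 0.824, b = sin(fδ)/sin δ ≈ 0.824.
p = a·p₁ + b·p₂ ≈ (-0.001, 0.238, 0.971); φ = arcsin(p_z) ≈ 76.24°, λ = atan2(p_y, p_x) ≈ 90.34°.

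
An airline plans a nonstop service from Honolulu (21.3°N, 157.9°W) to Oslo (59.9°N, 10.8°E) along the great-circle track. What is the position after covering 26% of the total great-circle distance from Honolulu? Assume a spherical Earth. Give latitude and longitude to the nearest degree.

≈ (47°N, 154°W)

From cos δ = sin φ₁ sin φ₂ + cos φ₁ cos φ₂ cos Δλ, the central angle is δ ≈ 1.715 rad (98.3°).
Interpolate at f = 0.26 with slerp weights a = sin((1−f)δ)/sin δ ≈ 0.965, b = sin(fδ)/sin δ ≈ 0.436.
p = a·p₁ + b·p₂ ≈ (-0.618, -0.297, 0.728); φ = arcsin(p_z) ≈ 46.69°, λ = atan2(p_y, p_x) ≈ -154.32°.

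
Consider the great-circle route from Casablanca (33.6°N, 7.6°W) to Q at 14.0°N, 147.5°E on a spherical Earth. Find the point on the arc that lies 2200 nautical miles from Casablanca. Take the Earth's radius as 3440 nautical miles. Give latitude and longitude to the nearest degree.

≈ 61°N, 31°E

From cos δ = sin φ₁ sin φ₂ + cos φ₁ cos φ₂ cos Δλ, the central angle is δ ≈ 2.213 rad (126.8°). The total great-circle distance is δ·R ≈ 2.213 × 3440 ≈ 7614 nmi, so the target fraction is f = 2200/7614 ≈ 0.289.
Interpolate at f ≈ 0.289 with slerp weights a = sin((1−f)δ)/sin δ ≈ 1.249, b = sin(fδ)/sin δ ≈ 0.745.
p = a·p₁ + b·p₂ ≈ (0.421, 0.251, 0.872); φ = arcsin(p_z) ≈ 60.64°, λ = atan2(p_y, p_x) ≈ 30.80°.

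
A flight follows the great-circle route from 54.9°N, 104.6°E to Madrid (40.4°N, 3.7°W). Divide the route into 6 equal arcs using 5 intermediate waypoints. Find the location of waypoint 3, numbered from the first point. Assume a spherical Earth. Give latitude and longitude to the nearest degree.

The haversine formula gives a central angle δ ≈ 1.167 rad (66.9°) between the endpoints.
Interpolate at f = 3/6 with slerp weights a = sin((1−f)δ)/sin δ ≈ 0.599, b = sin(fδ)/sin δ ≈ 0.599.
p = a·p₁ + b·p₂ ≈ (0.368, 0.304, 0.879); φ = arcsin(p_z) ≈ 61.47°, λ = atan2(p_y, p_x) ≈ 39.52°.

≈ 61°N, 40°E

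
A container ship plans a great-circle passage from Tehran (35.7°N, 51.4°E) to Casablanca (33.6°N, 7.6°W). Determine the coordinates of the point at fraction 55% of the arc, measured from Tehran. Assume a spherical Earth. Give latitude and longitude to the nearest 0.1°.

Convert each endpoint to a unit vector on the sphere (x = cos φ cos λ, y = cos φ sin λ, z = sin φ).
The central angle between the endpoints is δ = arccos(p₁·p₂) ≈ 0.835 rad (47.8°).
Interpolate at f = 0.55 with slerp weights a = sin((1−f)δ)/sin δ ≈ 0.495, b = sin(fδ)/sin δ ≈ 0.598.
p = a·p₁ + b·p₂ ≈ (0.744, 0.248, 0.620); φ = arcsin(p_z) ≈ 38.30°, λ = atan2(p_y, p_x) ≈ 18.44°.

≈ 38.3°N, 18.4°E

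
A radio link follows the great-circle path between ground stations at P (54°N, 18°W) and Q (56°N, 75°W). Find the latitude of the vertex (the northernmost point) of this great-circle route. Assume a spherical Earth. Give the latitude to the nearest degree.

The great circle lies in the plane with unit normal n̂ = (p₁ × p₂)/|p₁ × p₂|.
Here n̂_z ≈ -0.523; the vertex latitude is φ_max = arccos|n̂_z| ≈ 58.5°.

≈ 58°N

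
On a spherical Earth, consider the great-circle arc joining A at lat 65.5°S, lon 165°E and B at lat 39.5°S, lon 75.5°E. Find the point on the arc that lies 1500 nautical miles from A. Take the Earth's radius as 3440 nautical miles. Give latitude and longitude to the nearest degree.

The haversine formula gives a central angle δ ≈ 0.950 rad (54.4°) between the endpoints. The total great-circle distance is δ·R ≈ 0.950 × 3440 ≈ 3268 nmi, so the target fraction is f = 1500/3268 ≈ 0.459.
Interpolate at f ≈ 0.459 with slerp weights a = sin((1−f)δ)/sin δ ≈ 0.604, b = sin(fδ)/sin δ ≈ 0.519.
p = a·p₁ + b·p₂ ≈ (-0.142, 0.453, -0.880); φ = arcsin(p_z) ≈ -61.68°, λ = atan2(p_y, p_x) ≈ 107.39°.

≈ lat 62°S, lon 107°E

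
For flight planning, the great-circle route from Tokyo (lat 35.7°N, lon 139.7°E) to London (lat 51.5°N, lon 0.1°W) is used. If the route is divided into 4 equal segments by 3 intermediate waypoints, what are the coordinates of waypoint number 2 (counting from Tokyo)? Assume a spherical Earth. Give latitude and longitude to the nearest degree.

Write both endpoints as unit vectors p₁, p₂ with components (cos φ cos λ, cos φ sin λ, sin φ).
The central angle between the endpoints is δ = arccos(p₁·p₂) ≈ 1.500 rad (86.0°).
Interpolate at f = 2/4 with slerp weights a = sin((1−f)δ)/sin δ ≈ 0.683, b = sin(fδ)/sin δ ≈ 0.683.
p = a·p₁ + b·p₂ ≈ (0.002, 0.358, 0.934); φ = arcsin(p_z) ≈ 69.01°, λ = atan2(p_y, p_x) ≈ 89.65°.

≈ lat 69°N, lon 90°E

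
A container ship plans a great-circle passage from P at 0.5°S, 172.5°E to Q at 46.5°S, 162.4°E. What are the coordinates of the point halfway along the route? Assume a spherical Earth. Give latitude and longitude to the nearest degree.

≈ 24°S, 168°E

Write both endpoints as unit vectors p₁, p₂ with components (cos φ cos λ, cos φ sin λ, sin φ).
The central angle between the endpoints is δ = arccos(p₁·p₂) ≈ 0.818 rad (46.8°).
Interpolate at f = 1/2 with slerp weights a = sin((1−f)δ)/sin δ ≈ 0.545, b = sin(fδ)/sin δ ≈ 0.545.
p = a·p₁ + b·p₂ ≈ (-0.898, 0.185, -0.400); φ = arcsin(p_z) ≈ -23.58°, λ = atan2(p_y, p_x) ≈ 168.38°.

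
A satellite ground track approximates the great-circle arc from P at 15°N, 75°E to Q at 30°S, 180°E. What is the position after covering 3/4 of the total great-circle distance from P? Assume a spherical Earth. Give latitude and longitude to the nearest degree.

Write both endpoints as unit vectors p₁, p₂ with components (cos φ cos λ, cos φ sin λ, sin φ).
The central angle between the endpoints is δ = arccos(p₁·p₂) ≈ 1.924 rad (110.2°).
Interpolate at f = 3/4 with slerp weights a = sin((1−f)δ)/sin δ ≈ 0.493, b = sin(fδ)/sin δ ≈ 1.057.
p = a·p₁ + b·p₂ ≈ (-0.792, 0.460, -0.401); φ = arcsin(p_z) ≈ -23.64°, λ = atan2(p_y, p_x) ≈ 149.85°.

≈ 24°S, 150°E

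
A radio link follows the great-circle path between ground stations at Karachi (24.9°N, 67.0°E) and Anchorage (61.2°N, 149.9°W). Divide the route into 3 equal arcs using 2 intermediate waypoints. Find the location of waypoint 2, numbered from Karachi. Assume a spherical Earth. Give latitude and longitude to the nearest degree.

≈ (74°N, 132°E)

The haversine formula gives a central angle δ ≈ 1.551 rad (88.9°) between the endpoints.
Interpolate at f = 2/3 with slerp weights a = sin((1−f)δ)/sin δ ≈ 0.494, b = sin(fδ)/sin δ ≈ 0.860.
p = a·p₁ + b·p₂ ≈ (-0.183, 0.205, 0.961); φ = arcsin(p_z) ≈ 74.04°, λ = atan2(p_y, p_x) ≈ 131.74°.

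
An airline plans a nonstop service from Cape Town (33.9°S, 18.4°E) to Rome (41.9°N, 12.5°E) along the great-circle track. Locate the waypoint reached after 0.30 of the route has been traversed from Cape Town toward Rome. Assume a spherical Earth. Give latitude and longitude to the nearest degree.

≈ 11°S, 17°E

The haversine formula gives a central angle δ ≈ 1.326 rad (76.0°) between the endpoints.
Interpolate at f = 0.30 with slerp weights a = sin((1−f)δ)/sin δ ≈ 0.825, b = sin(fδ)/sin δ ≈ 0.399.
p = a·p₁ + b·p₂ ≈ (0.940, 0.281, -0.194); φ = arcsin(p_z) ≈ -11.16°, λ = atan2(p_y, p_x) ≈ 16.62°.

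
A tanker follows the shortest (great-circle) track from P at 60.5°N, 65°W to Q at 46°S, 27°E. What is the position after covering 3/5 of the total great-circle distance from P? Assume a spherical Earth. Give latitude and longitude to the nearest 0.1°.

≈ 1.4°S, 3.2°W

Write both endpoints as unit vectors p₁, p₂ with components (cos φ cos λ, cos φ sin λ, sin φ).
The central angle between the endpoints is δ = arccos(p₁·p₂) ≈ 2.263 rad (129.6°).
Interpolate at f = 3/5 with slerp weights a = sin((1−f)δ)/sin δ ≈ 1.021, b = sin(fδ)/sin δ ≈ 1.269.
p = a·p₁ + b·p₂ ≈ (0.998, -0.056, -0.024); φ = arcsin(p_z) ≈ -1.38°, λ = atan2(p_y, p_x) ≈ -3.18°.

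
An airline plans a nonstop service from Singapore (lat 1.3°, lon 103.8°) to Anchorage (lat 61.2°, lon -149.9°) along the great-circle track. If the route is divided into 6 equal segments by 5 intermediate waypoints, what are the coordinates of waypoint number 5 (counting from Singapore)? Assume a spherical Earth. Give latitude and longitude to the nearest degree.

≈ lat 61°, lon 176°

The haversine formula gives a central angle δ ≈ 1.686 rad (96.6°) between the endpoints.
Interpolate at f = 5/6 with slerp weights a = sin((1−f)δ)/sin δ ≈ 0.279, b = sin(fδ)/sin δ ≈ 0.993.
p = a·p₁ + b·p₂ ≈ (-0.480, 0.031, 0.876); φ = arcsin(p_z) ≈ 61.22°, λ = atan2(p_y, p_x) ≈ 176.28°.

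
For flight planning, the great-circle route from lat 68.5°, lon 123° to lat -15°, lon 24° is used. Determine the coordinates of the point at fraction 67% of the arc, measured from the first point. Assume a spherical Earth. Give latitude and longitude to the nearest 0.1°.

≈ lat 17.9°, lon 37.3°

From cos δ = sin φ₁ sin φ₂ + cos φ₁ cos φ₂ cos Δλ, the central angle is δ ≈ 1.871 rad (107.2°).
Interpolate at f = 0.67 with slerp weights a = sin((1−f)δ)/sin δ ≈ 0.606, b = sin(fδ)/sin δ ≈ 0.995.
p = a·p₁ + b·p₂ ≈ (0.757, 0.577, 0.307); φ = arcsin(p_z) ≈ 17.85°, λ = atan2(p_y, p_x) ≈ 37.33°.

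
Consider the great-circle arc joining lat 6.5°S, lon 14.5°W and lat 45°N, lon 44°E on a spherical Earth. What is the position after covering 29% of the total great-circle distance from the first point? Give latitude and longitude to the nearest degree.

Convert each endpoint to a unit vector on the sphere (x = cos φ cos λ, y = cos φ sin λ, z = sin φ).
The central angle between the endpoints is δ = arccos(p₁·p₂) ≈ 1.280 rad (73.3°).
Interpolate at f = 0.29 with slerp weights a = sin((1−f)δ)/sin δ ≈ 0.823, b = sin(fδ)/sin δ ≈ 0.379.
p = a·p₁ + b·p₂ ≈ (0.984, -0.019, 0.174); φ = arcsin(p_z) ≈ 10.05°, λ = atan2(p_y, p_x) ≈ -1.10°.

≈ lat 10°N, lon 1°W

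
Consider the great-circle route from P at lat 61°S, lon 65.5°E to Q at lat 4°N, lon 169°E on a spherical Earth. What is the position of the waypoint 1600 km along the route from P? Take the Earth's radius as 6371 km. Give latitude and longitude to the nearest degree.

≈ lat 60°S, lon 95°E

Convert each endpoint to a unit vector on the sphere (x = cos φ cos λ, y = cos φ sin λ, z = sin φ).
The central angle between the endpoints is δ = arccos(p₁·p₂) ≈ 1.746 rad (100.0°). The total great-circle distance is δ·R ≈ 1.746 × 6371 ≈ 11121 km, so the target fraction is f = 1600/11121 ≈ 0.144.
Interpolate at f ≈ 0.144 with slerp weights a = sin((1−f)δ)/sin δ ≈ 1.013, b = sin(fδ)/sin δ ≈ 0.252.
p = a·p₁ + b·p₂ ≈ (-0.044, 0.495, -0.868); φ = arcsin(p_z) ≈ -60.22°, λ = atan2(p_y, p_x) ≈ 95.03°.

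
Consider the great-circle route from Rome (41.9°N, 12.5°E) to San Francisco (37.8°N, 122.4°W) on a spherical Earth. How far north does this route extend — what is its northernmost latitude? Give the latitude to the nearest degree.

≈ 65°N

The great circle lies in the plane with unit normal n̂ = (p₁ × p₂)/|p₁ × p₂|.
Here n̂_z ≈ -0.417; the vertex latitude is φ_max = arccos|n̂_z| ≈ 65.4°.
Check via Clairaut: cos φ_max = |cos φ₁| · sin C = cos(41.9°)·sin(34.0°) ≈ 0.417, again giving ≈ 65.4°.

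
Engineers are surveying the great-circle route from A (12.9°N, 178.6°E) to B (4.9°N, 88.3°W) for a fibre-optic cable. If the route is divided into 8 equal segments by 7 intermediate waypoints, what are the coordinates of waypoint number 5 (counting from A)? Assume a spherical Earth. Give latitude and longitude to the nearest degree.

≈ (11°N, 123°W)

Write both endpoints as unit vectors p₁, p₂ with components (cos φ cos λ, cos φ sin λ, sin φ).
The central angle between the endpoints is δ = arccos(p₁·p₂) ≈ 1.604 rad (91.9°).
Interpolate at f = 5/8 with slerp weights a = sin((1−f)δ)/sin δ ≈ 0.566, b = sin(fδ)/sin δ ≈ 0.843.
p = a·p₁ + b·p₂ ≈ (-0.527, -0.826, 0.198); φ = arcsin(p_z) ≈ 11.45°, λ = atan2(p_y, p_x) ≈ -122.52°.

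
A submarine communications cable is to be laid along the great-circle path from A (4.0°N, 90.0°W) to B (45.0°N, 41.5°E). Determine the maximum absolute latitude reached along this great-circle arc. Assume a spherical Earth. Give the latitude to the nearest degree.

≈ 54°N

The great circle lies in the plane with unit normal n̂ = (p₁ × p₂)/|p₁ × p₂|.
Here n̂_z ≈ +0.582; the vertex latitude is φ_max = arccos|n̂_z| ≈ 54.4°.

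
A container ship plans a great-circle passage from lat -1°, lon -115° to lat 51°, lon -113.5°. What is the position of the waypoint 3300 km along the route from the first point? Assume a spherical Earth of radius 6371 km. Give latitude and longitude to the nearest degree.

Write both endpoints as unit vectors p₁, p₂ with components (cos φ cos λ, cos φ sin λ, sin φ).
The central angle between the endpoints is δ = arccos(p₁·p₂) ≈ 0.908 rad (52.0°). The total great-circle distance is δ·R ≈ 0.908 × 6371 ≈ 5784 km, so the target fraction is f = 3300/5784 ≈ 0.571.
Interpolate at f ≈ 0.571 with slerp weights a = sin((1−f)δ)/sin δ ≈ 0.482, b = sin(fδ)/sin δ ≈ 0.628.
p = a·p₁ + b·p₂ ≈ (-0.361, -0.800, 0.480); φ = arcsin(p_z) ≈ 28.67°, λ = atan2(p_y, p_x) ≈ -114.32°.

≈ lat 29°, lon -114°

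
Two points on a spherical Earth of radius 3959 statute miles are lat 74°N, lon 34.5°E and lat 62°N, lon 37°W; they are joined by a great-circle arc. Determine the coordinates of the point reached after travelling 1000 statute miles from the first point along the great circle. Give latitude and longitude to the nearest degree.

From cos δ = sin φ₁ sin φ₂ + cos φ₁ cos φ₂ cos Δλ, the central angle is δ ≈ 0.474 rad (27.2°). The total great-circle distance is δ·R ≈ 0.474 × 3959 ≈ 1876 mi, so the target fraction is f = 1000/1876 ≈ 0.533.
Interpolate at f ≈ 0.533 with slerp weights a = sin((1−f)δ)/sin δ ≈ 0.481, b = sin(fδ)/sin δ ≈ 0.548.
p = a·p₁ + b·p₂ ≈ (0.315, -0.080, 0.946); φ = arcsin(p_z) ≈ 71.06°, λ = atan2(p_y, p_x) ≈ -14.21°.

≈ lat 71°N, lon 14°W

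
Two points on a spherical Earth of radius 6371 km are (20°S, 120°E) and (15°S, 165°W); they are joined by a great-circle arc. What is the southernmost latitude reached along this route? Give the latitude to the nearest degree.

≈ 22°S

The great circle lies in the plane with unit normal n̂ = (p₁ × p₂)/|p₁ × p₂|.
Here n̂_z ≈ +0.927; the vertex latitude is φ_max = arccos|n̂_z| ≈ 22.1°.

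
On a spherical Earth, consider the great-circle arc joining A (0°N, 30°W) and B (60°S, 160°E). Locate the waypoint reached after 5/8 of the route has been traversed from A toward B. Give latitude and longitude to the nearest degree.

≈ (74°S, 50°W)

Write both endpoints as unit vectors p₁, p₂ with components (cos φ cos λ, cos φ sin λ, sin φ).
The central angle between the endpoints is δ = arccos(p₁·p₂) ≈ 2.086 rad (119.5°).
Interpolate at f = 5/8 with slerp weights a = sin((1−f)δ)/sin δ ≈ 0.810, b = sin(fδ)/sin δ ≈ 1.108.
p = a·p₁ + b·p₂ ≈ (0.181, -0.215, -0.960); φ = arcsin(p_z) ≈ -73.68°, λ = atan2(p_y, p_x) ≈ -50.02°.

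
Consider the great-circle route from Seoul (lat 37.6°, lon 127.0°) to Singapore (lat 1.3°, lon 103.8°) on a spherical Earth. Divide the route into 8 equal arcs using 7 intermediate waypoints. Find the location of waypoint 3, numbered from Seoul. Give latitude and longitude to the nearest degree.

≈ lat 24°, lon 117°

Write both endpoints as unit vectors p₁, p₂ with components (cos φ cos λ, cos φ sin λ, sin φ).
The central angle between the endpoints is δ = arccos(p₁·p₂) ≈ 0.735 rad (42.1°).
Interpolate at f = 3/8 with slerp weights a = sin((1−f)δ)/sin δ ≈ 0.661, b = sin(fδ)/sin δ ≈ 0.406.
p = a·p₁ + b·p₂ ≈ (-0.412, 0.812, 0.413); φ = arcsin(p_z) ≈ 24.37°, λ = atan2(p_y, p_x) ≈ 116.89°.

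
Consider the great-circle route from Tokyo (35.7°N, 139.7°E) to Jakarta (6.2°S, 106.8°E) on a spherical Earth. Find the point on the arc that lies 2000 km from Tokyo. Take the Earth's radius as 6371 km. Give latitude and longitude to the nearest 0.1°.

Write both endpoints as unit vectors p₁, p₂ with components (cos φ cos λ, cos φ sin λ, sin φ).
The central angle between the endpoints is δ = arccos(p₁·p₂) ≈ 0.909 rad (52.1°). The total great-circle distance is δ·R ≈ 0.909 × 6371 ≈ 5789 km, so the target fraction is f = 2000/5789 ≈ 0.345.
Interpolate at f ≈ 0.345 with slerp weights a = sin((1−f)δ)/sin δ ≈ 0.710, b = sin(fδ)/sin δ ≈ 0.392.
p = a·p₁ + b·p₂ ≈ (-0.552, 0.746, 0.372); φ = arcsin(p_z) ≈ 21.86°, λ = atan2(p_y, p_x) ≈ 126.53°.

≈ 21.9°N, 126.5°E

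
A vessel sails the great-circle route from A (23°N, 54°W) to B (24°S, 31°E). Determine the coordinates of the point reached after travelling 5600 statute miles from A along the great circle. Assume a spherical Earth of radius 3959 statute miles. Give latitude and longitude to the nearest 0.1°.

The haversine formula gives a central angle δ ≈ 1.657 rad (94.9°) between the endpoints. The total great-circle distance is δ·R ≈ 1.657 × 3959 ≈ 6558 mi, so the target fraction is f = 5600/6558 ≈ 0.854.
Interpolate at f ≈ 0.854 with slerp weights a = sin((1−f)δ)/sin δ ≈ 0.241, b = sin(fδ)/sin δ ≈ 0.991.
p = a·p₁ + b·p₂ ≈ (0.907, 0.287, -0.309); φ = arcsin(p_z) ≈ -18.01°, λ = atan2(p_y, p_x) ≈ 17.59°.

≈ (18.0°S, 17.6°E)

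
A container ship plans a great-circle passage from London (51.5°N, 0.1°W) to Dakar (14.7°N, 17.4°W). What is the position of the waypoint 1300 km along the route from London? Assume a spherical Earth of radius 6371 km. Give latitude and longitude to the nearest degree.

≈ 41°N, 7°W

Convert each endpoint to a unit vector on the sphere (x = cos φ cos λ, y = cos φ sin λ, z = sin φ).
The central angle between the endpoints is δ = arccos(p₁·p₂) ≈ 0.686 rad (39.3°). The total great-circle distance is δ·R ≈ 0.686 × 6371 ≈ 4373 km, so the target fraction is f = 1300/4373 ≈ 0.297.
Interpolate at f ≈ 0.297 with slerp weights a = sin((1−f)δ)/sin δ ≈ 0.732, b = sin(fδ)/sin δ ≈ 0.320.
p = a·p₁ + b·p₂ ≈ (0.751, -0.093, 0.654); φ = arcsin(p_z) ≈ 40.84°, λ = atan2(p_y, p_x) ≈ -7.08°.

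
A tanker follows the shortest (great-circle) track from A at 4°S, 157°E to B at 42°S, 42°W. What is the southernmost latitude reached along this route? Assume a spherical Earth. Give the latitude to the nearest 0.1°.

≈ 71.4°S

The great circle lies in the plane with unit normal n̂ = (p₁ × p₂)/|p₁ × p₂|.
Here n̂_z ≈ +0.319; the vertex latitude is φ_max = arccos|n̂_z| ≈ 71.4°.
Check via Clairaut: cos φ_max = |cos φ₁| · sin C = cos(4.0°)·sin(161.3°) ≈ 0.319, again giving ≈ 71.4°.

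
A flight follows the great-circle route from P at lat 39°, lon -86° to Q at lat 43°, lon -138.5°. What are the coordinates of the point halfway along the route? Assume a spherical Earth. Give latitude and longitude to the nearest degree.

≈ lat 44°, lon -111°

The haversine formula gives a central angle δ ≈ 0.684 rad (39.2°) between the endpoints.
Interpolate at f = 1/2 with slerp weights a = sin((1−f)δ)/sin δ ≈ 0.531, b = sin(fδ)/sin δ ≈ 0.531.
p = a·p₁ + b·p₂ ≈ (-0.262, -0.669, 0.696); φ = arcsin(p_z) ≈ 44.10°, λ = atan2(p_y, p_x) ≈ -111.39°.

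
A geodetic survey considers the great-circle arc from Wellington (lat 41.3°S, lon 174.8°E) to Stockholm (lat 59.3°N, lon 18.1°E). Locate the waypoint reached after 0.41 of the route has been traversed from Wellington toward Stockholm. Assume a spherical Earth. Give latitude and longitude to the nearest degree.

From cos δ = sin φ₁ sin φ₂ + cos φ₁ cos φ₂ cos Δλ, the central angle is δ ≈ 2.738 rad (156.9°).
Interpolate at f = 0.41 with slerp weights a = sin((1−f)δ)/sin δ ≈ 2.546, b = sin(fδ)/sin δ ≈ 2.297.
p = a·p₁ + b·p₂ ≈ (-0.790, 0.538, 0.295); φ = arcsin(p_z) ≈ 17.14°, λ = atan2(p_y, p_x) ≈ 145.77°.

≈ lat 17°N, lon 146°E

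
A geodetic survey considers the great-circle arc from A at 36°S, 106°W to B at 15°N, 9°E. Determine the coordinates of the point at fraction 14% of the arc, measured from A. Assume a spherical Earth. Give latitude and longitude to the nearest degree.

Write both endpoints as unit vectors p₁, p₂ with components (cos φ cos λ, cos φ sin λ, sin φ).
The central angle between the endpoints is δ = arccos(p₁·p₂) ≈ 2.074 rad (118.8°).
Interpolate at f = 0.14 with slerp weights a = sin((1−f)δ)/sin δ ≈ 1.116, b = sin(fδ)/sin δ ≈ 0.327.
p = a·p₁ + b·p₂ ≈ (0.063, -0.818, -0.571); φ = arcsin(p_z) ≈ -34.84°, λ = atan2(p_y, p_x) ≈ -85.60°.

≈ 35°S, 86°W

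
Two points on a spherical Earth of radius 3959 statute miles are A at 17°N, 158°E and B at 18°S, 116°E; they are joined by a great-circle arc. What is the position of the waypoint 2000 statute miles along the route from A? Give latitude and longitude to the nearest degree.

Write both endpoints as unit vectors p₁, p₂ with components (cos φ cos λ, cos φ sin λ, sin φ).
The central angle between the endpoints is δ = arccos(p₁·p₂) ≈ 0.945 rad (54.2°). The total great-circle distance is δ·R ≈ 0.945 × 3959 ≈ 3742 mi, so the target fraction is f = 2000/3742 ≈ 0.534.
Interpolate at f ≈ 0.534 with slerp weights a = sin((1−f)δ)/sin δ ≈ 0.526, b = sin(fδ)/sin δ ≈ 0.597.
p = a·p₁ + b·p₂ ≈ (-0.715, 0.699, -0.031); φ = arcsin(p_z) ≈ -1.77°, λ = atan2(p_y, p_x) ≈ 135.66°.

≈ 2°S, 136°E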